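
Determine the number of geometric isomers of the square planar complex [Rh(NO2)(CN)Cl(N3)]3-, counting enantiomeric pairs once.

3

A square has two trans pairs of vertices; adjacent vertices are cis.
The distinct arrangements are (3 in all): (CN/N3 trans, Cl/NO2 trans); (CN/NO2 trans, Cl/N3 trans); (CN/Cl trans, N3/NO2 trans).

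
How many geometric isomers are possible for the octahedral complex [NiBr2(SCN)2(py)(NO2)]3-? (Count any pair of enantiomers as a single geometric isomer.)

6

In an octahedral complex each vertex has one trans partner and four cis neighbours.
Systematic placement gives 6 geometric isomers: Br trans, SCN cis; Br trans, SCN trans; Br cis, SCN cis (3 arrangements, 2 chiral); Br cis, SCN trans.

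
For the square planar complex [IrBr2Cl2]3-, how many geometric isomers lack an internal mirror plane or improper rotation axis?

0

A square has two trans pairs of vertices; adjacent vertices are cis.
There are 2 geometric isomers: Br cis; Br trans.
Each arrangement has an internal mirror plane or centre of symmetry, so none is chiral.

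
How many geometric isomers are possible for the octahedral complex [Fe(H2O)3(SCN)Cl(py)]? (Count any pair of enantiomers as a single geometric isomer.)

4

In an octahedral complex each vertex has one trans partner and four cis neighbours.
Systematic placement gives 4 geometric isomers: H2O mer (3 arrangements); H2O fac (chiral).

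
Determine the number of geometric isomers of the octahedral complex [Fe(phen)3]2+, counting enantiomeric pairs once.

An octahedron has six vertices in three trans pairs; every non-trans pair is cis.
Each phen is bidentate and must span two cis positions.
Only one geometric arrangement is possible; it has no improper symmetry element, so it exists as a pair of enantiomers (2 stereoisomers).

1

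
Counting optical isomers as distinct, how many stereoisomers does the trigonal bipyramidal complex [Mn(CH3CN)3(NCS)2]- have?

In a trigonal bipyramid the two axial positions differ from the three equatorial ones.
Systematic placement gives 3 geometric isomers: NCS both equatorial; NCS one axial, one equatorial; NCS both axial.
Each arrangement has an internal mirror plane or centre of symmetry, so none is chiral.

3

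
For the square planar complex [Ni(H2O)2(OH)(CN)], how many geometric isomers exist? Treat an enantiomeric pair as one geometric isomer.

A square has two trans pairs of vertices; adjacent vertices are cis.
Working through the distinct placements yields 2 geometric isomers: H2O cis; H2O trans.

2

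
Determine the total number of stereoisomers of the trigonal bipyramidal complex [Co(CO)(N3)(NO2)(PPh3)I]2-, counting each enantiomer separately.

Exhaustive case analysis gives 10 geometric isomers.
Of these, 10 lack any improper symmetry element and so occur as enantiomeric pairs, giving 10 + 10 = 20 stereoisomers in total.

20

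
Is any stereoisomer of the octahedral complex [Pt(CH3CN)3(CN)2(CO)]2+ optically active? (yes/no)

Working through the distinct placements yields 3 geometric isomers: CH3CN mer, CN cis; CH3CN mer, CN trans; CH3CN fac, CN cis.
Each arrangement has an internal mirror plane or centre of symmetry, so none is chiral.

no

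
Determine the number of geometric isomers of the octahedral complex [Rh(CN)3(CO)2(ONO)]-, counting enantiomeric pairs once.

The six octahedral sites form three mutually perpendicular trans pairs.
There are 3 geometric isomers: CN mer, CO cis; CN mer, CO trans; CN fac, CO cis.

3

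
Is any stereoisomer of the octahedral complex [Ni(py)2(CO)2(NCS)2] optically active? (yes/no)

The six octahedral sites form three mutually perpendicular trans pairs.
The distinct arrangements are (5 in all): py trans, CO trans, NCS trans; py cis, CO trans, NCS cis; py trans, CO cis, NCS cis; py cis, CO cis, NCS cis (chiral); py cis, CO cis, NCS trans.
One of these lacks any improper symmetry element and so occurs as an enantiomeric pair, giving 5 + 1 = 6 stereoisomers in total.

yes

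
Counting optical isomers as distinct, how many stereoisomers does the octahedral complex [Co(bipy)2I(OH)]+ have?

3

Each bipy is bidentate and must span two cis positions.
The distinct arrangements are (2 in all): I and OH mutually trans; I and OH mutually cis (chiral).
One of these lacks any improper symmetry element and so occurs as an enantiomeric pair, giving 2 + 1 = 3 stereoisomers in total.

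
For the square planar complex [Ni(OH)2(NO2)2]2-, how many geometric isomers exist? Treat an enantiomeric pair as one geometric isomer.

2

A square has two trans pairs of vertices; adjacent vertices are cis.
The distinct arrangements are (2 in all): OH cis; OH trans.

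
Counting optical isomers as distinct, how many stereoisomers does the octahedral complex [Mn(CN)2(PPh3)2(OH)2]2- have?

In an octahedral complex each vertex has one trans partner and four cis neighbours.
Systematic placement gives 5 geometric isomers: CN trans, PPh3 trans, OH trans; CN trans, PPh3 cis, OH cis; CN cis, PPh3 trans, OH cis; CN cis, PPh3 cis, OH cis (chiral); CN cis, PPh3 cis, OH trans.
One of these lacks any improper symmetry element and so occurs as an enantiomeric pair, giving 5 + 1 = 6 stereoisomers in total.

6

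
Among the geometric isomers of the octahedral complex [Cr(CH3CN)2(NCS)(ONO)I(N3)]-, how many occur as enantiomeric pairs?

6

In an octahedral complex each vertex has one trans partner and four cis neighbours.
Placing the ligands in turn and identifying arrangements related by rotation or reflection leaves 9 distinct geometric isomers.
Of these, 6 lack any improper symmetry element and so occur as enantiomeric pairs, giving 9 + 6 = 15 stereoisomers in total.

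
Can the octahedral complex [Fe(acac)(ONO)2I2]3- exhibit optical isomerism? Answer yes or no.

yes

The six octahedral sites form three mutually perpendicular trans pairs.
Each acac is bidentate and must span two cis positions.
Working through the distinct placements yields 3 geometric isomers: ONO cis, I trans; ONO cis, I cis (chiral); ONO trans, I cis.
One of these lacks any improper symmetry element and so occurs as an enantiomeric pair, giving 3 + 1 = 4 stereoisomers in total.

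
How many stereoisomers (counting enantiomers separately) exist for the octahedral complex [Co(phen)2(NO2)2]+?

An octahedron has six vertices in three trans pairs; every non-trans pair is cis.
Each phen is bidentate and must span two cis positions.
There are 2 geometric isomers: NO2 trans; NO2 cis (chiral).
One of these lacks any improper symmetry element and so occurs as an enantiomeric pair, giving 2 + 1 = 3 stereoisomers in total.

3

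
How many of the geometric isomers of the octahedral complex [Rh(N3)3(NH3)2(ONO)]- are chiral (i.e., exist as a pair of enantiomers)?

0

The six octahedral sites form three mutually perpendicular trans pairs.
Systematic placement gives 3 geometric isomers: N3 mer, NH3 cis; N3 mer, NH3 trans; N3 fac, NH3 cis.
Each arrangement has an internal mirror plane or centre of symmetry, so none is chiral.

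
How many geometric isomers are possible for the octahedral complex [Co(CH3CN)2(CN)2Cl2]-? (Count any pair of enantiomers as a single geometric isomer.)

5

In an octahedral complex each vertex has one trans partner and four cis neighbours.
Systematic placement gives 5 geometric isomers: CH3CN trans, CN trans, Cl trans; CH3CN trans, CN cis, Cl cis; CH3CN cis, CN cis, Cl trans; CH3CN cis, CN cis, Cl cis (chiral); CH3CN cis, CN trans, Cl cis.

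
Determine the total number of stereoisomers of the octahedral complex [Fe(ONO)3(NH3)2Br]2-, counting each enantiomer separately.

3

There are 3 geometric isomers: ONO mer, NH3 cis; ONO mer, NH3 trans; ONO fac, NH3 cis.
Each arrangement has an internal mirror plane or centre of symmetry, so none is chiral.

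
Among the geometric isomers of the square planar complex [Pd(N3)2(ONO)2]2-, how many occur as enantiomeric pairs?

0

A square has two trans pairs of vertices; adjacent vertices are cis.
Working through the distinct placements yields 2 geometric isomers: N3 cis; N3 trans.
Each arrangement has an internal mirror plane or centre of symmetry, so none is chiral.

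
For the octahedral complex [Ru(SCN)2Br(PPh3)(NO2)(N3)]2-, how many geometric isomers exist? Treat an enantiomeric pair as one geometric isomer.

In an octahedral complex each vertex has one trans partner and four cis neighbours.
Placing the ligands in turn and identifying arrangements related by rotation or reflection leaves 9 distinct geometric isomers.

9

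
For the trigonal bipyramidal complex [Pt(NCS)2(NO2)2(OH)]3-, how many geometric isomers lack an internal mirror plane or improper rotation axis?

In a trigonal bipyramid the two axial positions differ from the three equatorial ones.
Placing the ligands in turn and identifying arrangements related by rotation or reflection leaves 5 distinct geometric isomers.
One of these lacks any improper symmetry element and so occurs as an enantiomeric pair, giving 5 + 1 = 6 stereoisomers in total.

1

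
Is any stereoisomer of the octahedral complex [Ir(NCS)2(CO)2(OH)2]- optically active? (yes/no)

The distinct arrangements are (5 in all): NCS trans, CO trans, OH trans; NCS cis, CO trans, OH cis; NCS cis, CO cis, OH trans; NCS cis, CO cis, OH cis (chiral); NCS trans, CO cis, OH cis.
One of these lacks any improper symmetry element and so occurs as an enantiomeric pair, giving 5 + 1 = 6 stereoisomers in total.

yes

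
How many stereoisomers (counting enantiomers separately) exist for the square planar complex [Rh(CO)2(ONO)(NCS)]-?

Working through the distinct placements yields 2 geometric isomers: CO cis; CO trans.
Each arrangement has an internal mirror plane or centre of symmetry, so none is chiral.

2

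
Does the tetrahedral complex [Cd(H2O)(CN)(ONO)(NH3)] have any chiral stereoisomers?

In a tetrahedral complex all four positions are equivalent and every pair of ligands is adjacent — there is no cis/trans distinction.
Only one geometric arrangement is possible; it has no improper symmetry element, so it exists as a pair of enantiomers (2 stereoisomers).

yes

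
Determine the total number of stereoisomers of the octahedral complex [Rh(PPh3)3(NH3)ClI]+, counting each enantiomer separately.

In an octahedral complex each vertex has one trans partner and four cis neighbours.
Systematic placement gives 4 geometric isomers: PPh3 mer (3 arrangements); PPh3 fac (chiral).
One of these lacks any improper symmetry element and so occurs as an enantiomeric pair, giving 4 + 1 = 5 stereoisomers in total.

5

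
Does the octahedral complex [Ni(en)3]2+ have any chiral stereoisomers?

yes

An octahedron has six vertices in three trans pairs; every non-trans pair is cis.
Each en is bidentate and must span two cis positions.
Only one geometric arrangement is possible; it has no improper symmetry element, so it exists as a pair of enantiomers (2 stereoisomers).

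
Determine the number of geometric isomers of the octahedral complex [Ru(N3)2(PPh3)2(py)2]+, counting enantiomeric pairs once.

Systematic placement gives 5 geometric isomers: N3 trans, PPh3 trans, py trans; N3 trans, PPh3 cis, py cis; N3 cis, PPh3 cis, py trans; N3 cis, PPh3 cis, py cis (chiral); N3 cis, PPh3 trans, py cis.

5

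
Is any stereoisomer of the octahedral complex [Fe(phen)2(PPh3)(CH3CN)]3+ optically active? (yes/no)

yes

In an octahedral complex each vertex has one trans partner and four cis neighbours.
Each phen is bidentate and must span two cis positions.
Working through the distinct placements yields 2 geometric isomers: PPh3 and CH3CN mutually trans; PPh3 and CH3CN mutually cis (chiral).
One of these lacks any improper symmetry element and so occurs as an enantiomeric pair, giving 2 + 1 = 3 stereoisomers in total.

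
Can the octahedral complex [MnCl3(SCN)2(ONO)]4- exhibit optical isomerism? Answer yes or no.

There are 3 geometric isomers: Cl mer, SCN trans; Cl mer, SCN cis; Cl fac, SCN cis.
Each arrangement has an internal mirror plane or centre of symmetry, so none is chiral.

no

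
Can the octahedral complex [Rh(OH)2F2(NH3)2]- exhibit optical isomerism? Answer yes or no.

yes

The six octahedral sites form three mutually perpendicular trans pairs.
There are 5 geometric isomers: OH trans, F trans, NH3 trans; OH cis, F trans, NH3 cis; OH trans, F cis, NH3 cis; OH cis, F cis, NH3 cis (chiral); OH cis, F cis, NH3 trans.
One of these lacks any improper symmetry element and so occurs as an enantiomeric pair, giving 5 + 1 = 6 stereoisomers in total.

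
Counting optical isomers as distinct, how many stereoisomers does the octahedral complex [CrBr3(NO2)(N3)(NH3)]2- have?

5

There are 4 geometric isomers: Br mer (3 arrangements); Br fac (chiral).
One of these lacks any improper symmetry element and so occurs as an enantiomeric pair, giving 4 + 1 = 5 stereoisomers in total.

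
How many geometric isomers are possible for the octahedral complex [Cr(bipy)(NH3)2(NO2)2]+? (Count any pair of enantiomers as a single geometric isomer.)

3

An octahedron has six vertices in three trans pairs; every non-trans pair is cis.
Each bipy is bidentate and must span two cis positions.
There are 3 geometric isomers: NH3 trans, NO2 cis; NH3 cis, NO2 cis (chiral); NH3 cis, NO2 trans.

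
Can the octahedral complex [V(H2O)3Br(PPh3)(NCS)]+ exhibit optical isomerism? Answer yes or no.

yes

There are 4 geometric isomers: H2O mer (3 arrangements); H2O fac (chiral).
One of these lacks any improper symmetry element and so occurs as an enantiomeric pair, giving 4 + 1 = 5 stereoisomers in total.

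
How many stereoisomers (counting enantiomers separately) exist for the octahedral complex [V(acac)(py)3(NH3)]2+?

Each acac is bidentate and must span two cis positions.
Systematic placement gives 2 geometric isomers: py mer; py fac.
Each arrangement has an internal mirror plane or centre of symmetry, so none is chiral.

2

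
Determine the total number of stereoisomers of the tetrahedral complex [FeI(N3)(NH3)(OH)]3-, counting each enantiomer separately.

In a tetrahedral complex all four positions are equivalent and every pair of ligands is adjacent — there is no cis/trans distinction.
Only one geometric arrangement is possible; it has no improper symmetry element, so it exists as a pair of enantiomers (2 stereoisomers).

2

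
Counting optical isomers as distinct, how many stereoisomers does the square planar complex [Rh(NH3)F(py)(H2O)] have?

3

Working through the distinct placements yields 3 geometric isomers: (F/NH3 trans, H2O/py trans); (F/py trans, H2O/NH3 trans); (F/H2O trans, NH3/py trans).
Each arrangement has an internal mirror plane or centre of symmetry, so none is chiral.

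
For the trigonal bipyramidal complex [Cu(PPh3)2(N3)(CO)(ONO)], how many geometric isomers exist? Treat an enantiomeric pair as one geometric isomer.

7

Systematic enumeration (placing each ligand type in turn and discarding arrangements equivalent by rotation or reflection) gives 7 geometric isomers.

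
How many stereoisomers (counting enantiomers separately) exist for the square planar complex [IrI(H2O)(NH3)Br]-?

A square has two trans pairs of vertices; adjacent vertices are cis.
Systematic placement gives 3 geometric isomers: (Br/I trans, H2O/NH3 trans); (Br/NH3 trans, H2O/I trans); (Br/H2O trans, I/NH3 trans).
Each arrangement has an internal mirror plane or centre of symmetry, so none is chiral.

3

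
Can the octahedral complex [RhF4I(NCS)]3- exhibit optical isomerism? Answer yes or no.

no

An octahedron has six vertices in three trans pairs; every non-trans pair is cis.
The distinct arrangements are (2 in all): I and NCS mutually trans; I and NCS mutually cis.
Each arrangement has an internal mirror plane or centre of symmetry, so none is chiral.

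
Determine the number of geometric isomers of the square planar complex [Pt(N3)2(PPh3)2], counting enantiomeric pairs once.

2

The distinct arrangements are (2 in all): N3 cis; N3 trans.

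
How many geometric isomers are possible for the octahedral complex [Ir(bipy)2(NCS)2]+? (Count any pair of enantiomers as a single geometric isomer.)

Each bipy is bidentate and must span two cis positions.
Systematic placement gives 2 geometric isomers: NCS trans; NCS cis (chiral).

2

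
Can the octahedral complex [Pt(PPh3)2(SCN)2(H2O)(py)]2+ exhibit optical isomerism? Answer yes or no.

yes

An octahedron has six vertices in three trans pairs; every non-trans pair is cis.
Systematic placement gives 6 geometric isomers: PPh3 cis, SCN cis (3 arrangements, 2 chiral); PPh3 cis, SCN trans; PPh3 trans, SCN cis; PPh3 trans, SCN trans.
Of these, 2 lack any improper symmetry element and so occur as enantiomeric pairs, giving 6 + 2 = 8 stereoisomers in total.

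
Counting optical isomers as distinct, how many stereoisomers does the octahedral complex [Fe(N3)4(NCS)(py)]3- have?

Working through the distinct placements yields 2 geometric isomers: NCS and py mutually trans; NCS and py mutually cis.
Each arrangement has an internal mirror plane or centre of symmetry, so none is chiral.

2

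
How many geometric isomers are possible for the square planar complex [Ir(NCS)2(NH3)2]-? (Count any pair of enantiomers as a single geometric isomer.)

2

A square has two trans pairs of vertices; adjacent vertices are cis.
Working through the distinct placements yields 2 geometric isomers: NCS cis; NCS trans.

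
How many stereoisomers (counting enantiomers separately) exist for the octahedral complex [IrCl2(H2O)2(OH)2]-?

6

The six octahedral sites form three mutually perpendicular trans pairs.
Systematic placement gives 5 geometric isomers: Cl trans, H2O trans, OH trans; Cl trans, H2O cis, OH cis; Cl cis, H2O cis, OH trans; Cl cis, H2O cis, OH cis (chiral); Cl cis, H2O trans, OH cis.
One of these lacks any improper symmetry element and so occurs as an enantiomeric pair, giving 5 + 1 = 6 stereoisomers in total.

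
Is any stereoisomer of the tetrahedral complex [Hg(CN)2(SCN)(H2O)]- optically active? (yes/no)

no

In a tetrahedral complex all four positions are equivalent and every pair of ligands is adjacent — there is no cis/trans distinction.
Only one geometric arrangement is possible.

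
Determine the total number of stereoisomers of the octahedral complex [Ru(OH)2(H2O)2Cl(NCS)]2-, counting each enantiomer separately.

8

The six octahedral sites form three mutually perpendicular trans pairs.
The distinct arrangements are (6 in all): OH trans, H2O cis; OH cis, H2O cis (3 arrangements, 2 chiral); OH trans, H2O trans; OH cis, H2O trans.
Of these, 2 lack any improper symmetry element and so occur as enantiomeric pairs, giving 6 + 2 = 8 stereoisomers in total.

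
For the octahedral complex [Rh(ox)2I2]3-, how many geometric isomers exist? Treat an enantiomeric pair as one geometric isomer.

2

The six octahedral sites form three mutually perpendicular trans pairs.
Each ox is bidentate and must span two cis positions.
Systematic placement gives 2 geometric isomers: I trans; I cis (chiral).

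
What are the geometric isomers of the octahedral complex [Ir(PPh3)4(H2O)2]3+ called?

An octahedron has six vertices in three trans pairs; every non-trans pair is cis.
There are 2 geometric isomers: H2O trans; H2O cis.

cis and trans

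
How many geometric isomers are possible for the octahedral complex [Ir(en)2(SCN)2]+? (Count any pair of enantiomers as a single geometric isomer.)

An octahedron has six vertices in three trans pairs; every non-trans pair is cis.
Each en is bidentate and must span two cis positions.
There are 2 geometric isomers: SCN trans; SCN cis (chiral).

2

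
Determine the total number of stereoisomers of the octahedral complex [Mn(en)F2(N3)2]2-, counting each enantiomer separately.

4

An octahedron has six vertices in three trans pairs; every non-trans pair is cis.
Each en is bidentate and must span two cis positions.
There are 3 geometric isomers: F trans, N3 cis; F cis, N3 cis (chiral); F cis, N3 trans.
One of these lacks any improper symmetry element and so occurs as an enantiomeric pair, giving 3 + 1 = 4 stereoisomers in total.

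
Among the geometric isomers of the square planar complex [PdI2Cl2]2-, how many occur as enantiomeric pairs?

In a square planar complex each vertex has one trans partner and two cis neighbours.
The distinct arrangements are (2 in all): I cis; I trans.
Each arrangement has an internal mirror plane or centre of symmetry, so none is chiral.

0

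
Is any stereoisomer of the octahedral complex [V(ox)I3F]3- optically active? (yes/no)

no

The six octahedral sites form three mutually perpendicular trans pairs.
Each ox is bidentate and must span two cis positions.
Systematic placement gives 2 geometric isomers: I fac; I mer.
Each arrangement has an internal mirror plane or centre of symmetry, so none is chiral.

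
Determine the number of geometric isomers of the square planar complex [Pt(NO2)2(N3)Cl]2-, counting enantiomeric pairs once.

2

In a square planar complex each vertex has one trans partner and two cis neighbours.
The distinct arrangements are (2 in all): NO2 cis; NO2 trans.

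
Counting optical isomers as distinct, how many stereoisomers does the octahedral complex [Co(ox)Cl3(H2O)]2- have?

In an octahedral complex each vertex has one trans partner and four cis neighbours.
Each ox is bidentate and must span two cis positions.
The distinct arrangements are (2 in all): Cl mer; Cl fac.
Each arrangement has an internal mirror plane or centre of symmetry, so none is chiral.

2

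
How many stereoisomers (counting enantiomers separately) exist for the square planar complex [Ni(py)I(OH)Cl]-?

3

A square has two trans pairs of vertices; adjacent vertices are cis.
The distinct arrangements are (3 in all): (Cl/OH trans, I/py trans); (Cl/py trans, I/OH trans); (Cl/I trans, OH/py trans).
Each arrangement has an internal mirror plane or centre of symmetry, so none is chiral.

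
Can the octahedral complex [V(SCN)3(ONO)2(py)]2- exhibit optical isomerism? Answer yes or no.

no

An octahedron has six vertices in three trans pairs; every non-trans pair is cis.
The distinct arrangements are (3 in all): SCN mer, ONO trans; SCN fac, ONO cis; SCN mer, ONO cis.
Each arrangement has an internal mirror plane or centre of symmetry, so none is chiral.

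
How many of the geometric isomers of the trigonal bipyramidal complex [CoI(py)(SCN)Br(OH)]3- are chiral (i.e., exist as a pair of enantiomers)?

A trigonal bipyramid has two axial and three equatorial sites, which are chemically inequivalent.
Placing the ligands in turn and identifying arrangements related by rotation or reflection leaves 10 distinct geometric isomers.
Of these, 10 lack any improper symmetry element and so occur as enantiomeric pairs, giving 10 + 10 = 20 stereoisomers in total.

10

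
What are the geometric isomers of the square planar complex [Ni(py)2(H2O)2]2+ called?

cis and trans

In a square planar complex each vertex has one trans partner and two cis neighbours.
There are 2 geometric isomers: py cis; py trans.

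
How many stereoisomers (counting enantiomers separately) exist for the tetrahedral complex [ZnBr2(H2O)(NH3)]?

1

In a tetrahedral complex all four positions are equivalent and every pair of ligands is adjacent — there is no cis/trans distinction.
Only one geometric arrangement is possible.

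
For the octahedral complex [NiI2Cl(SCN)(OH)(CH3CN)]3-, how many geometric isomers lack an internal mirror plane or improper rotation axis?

In an octahedral complex each vertex has one trans partner and four cis neighbours.
Systematic enumeration (placing each ligand type in turn and discarding arrangements equivalent by rotation or reflection) gives 9 geometric isomers.
Of these, 6 lack any improper symmetry element and so occur as enantiomeric pairs, giving 9 + 6 = 15 stereoisomers in total.

6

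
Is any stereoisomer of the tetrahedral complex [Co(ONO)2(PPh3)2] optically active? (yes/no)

All four vertices of a tetrahedron are equivalent and mutually adjacent, so cis/trans isomerism cannot arise.
Only one geometric arrangement is possible.

no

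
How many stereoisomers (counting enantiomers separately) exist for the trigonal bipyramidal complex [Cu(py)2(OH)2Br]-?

In a trigonal bipyramid the two axial positions differ from the three equatorial ones.
Placing the ligands in turn and identifying arrangements related by rotation or reflection leaves 5 distinct geometric isomers.
One of these lacks any improper symmetry element and so occurs as an enantiomeric pair, giving 5 + 1 = 6 stereoisomers in total.

6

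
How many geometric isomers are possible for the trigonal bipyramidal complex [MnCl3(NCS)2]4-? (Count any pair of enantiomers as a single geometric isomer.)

A trigonal bipyramid has two axial and three equatorial sites, which are chemically inequivalent.
Systematic placement gives 3 geometric isomers: NCS both equatorial; NCS one axial, one equatorial; NCS both axial.

3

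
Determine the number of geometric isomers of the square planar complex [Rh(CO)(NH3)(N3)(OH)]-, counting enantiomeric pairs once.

3

A square has two trans pairs of vertices; adjacent vertices are cis.
Systematic placement gives 3 geometric isomers: (CO/NH3 trans, N3/OH trans); (CO/OH trans, N3/NH3 trans); (CO/N3 trans, NH3/OH trans).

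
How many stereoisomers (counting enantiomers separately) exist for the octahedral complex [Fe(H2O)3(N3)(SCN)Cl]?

5

Systematic placement gives 4 geometric isomers: H2O mer (3 arrangements); H2O fac (chiral).
One of these lacks any improper symmetry element and so occurs as an enantiomeric pair, giving 4 + 1 = 5 stereoisomers in total.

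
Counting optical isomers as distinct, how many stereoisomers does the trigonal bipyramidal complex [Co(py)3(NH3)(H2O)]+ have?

4

In a trigonal bipyramid the two axial positions differ from the three equatorial ones.
The distinct arrangements are (4 in all): NH3 axial, H2O axial; NH3 equatorial, H2O axial; NH3 axial, H2O equatorial; NH3 equatorial, H2O equatorial.
Each arrangement has an internal mirror plane or centre of symmetry, so none is chiral.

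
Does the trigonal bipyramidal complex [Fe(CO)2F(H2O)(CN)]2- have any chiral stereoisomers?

In a trigonal bipyramid the two axial positions differ from the three equatorial ones.
Exhaustive case analysis gives 7 geometric isomers.
Of these, 3 lack any improper symmetry element and so occur as enantiomeric pairs, giving 7 + 3 = 10 stereoisomers in total.

yes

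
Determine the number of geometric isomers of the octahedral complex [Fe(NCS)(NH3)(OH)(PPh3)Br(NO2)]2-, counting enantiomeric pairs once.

15

An octahedron has six vertices in three trans pairs; every non-trans pair is cis.
Placing the ligands in turn and identifying arrangements related by rotation or reflection leaves 15 distinct geometric isomers.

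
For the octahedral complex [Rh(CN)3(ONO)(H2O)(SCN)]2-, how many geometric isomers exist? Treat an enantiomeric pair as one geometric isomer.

In an octahedral complex each vertex has one trans partner and four cis neighbours.
There are 4 geometric isomers: CN mer (3 arrangements); CN fac (chiral).

4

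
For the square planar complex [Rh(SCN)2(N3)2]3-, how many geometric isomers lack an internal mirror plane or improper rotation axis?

0

A square has two trans pairs of vertices; adjacent vertices are cis.
Working through the distinct placements yields 2 geometric isomers: SCN cis; SCN trans.
Each arrangement has an internal mirror plane or centre of symmetry, so none is chiral.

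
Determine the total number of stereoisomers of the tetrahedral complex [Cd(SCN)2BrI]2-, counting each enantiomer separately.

1

All four vertices of a tetrahedron are equivalent and mutually adjacent, so cis/trans isomerism cannot arise.
Only one geometric arrangement is possible.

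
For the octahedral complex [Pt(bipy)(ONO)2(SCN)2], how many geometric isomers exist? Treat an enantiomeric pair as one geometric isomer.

Each bipy is bidentate and must span two cis positions.
There are 3 geometric isomers: ONO trans, SCN cis; ONO cis, SCN cis (chiral); ONO cis, SCN trans.

3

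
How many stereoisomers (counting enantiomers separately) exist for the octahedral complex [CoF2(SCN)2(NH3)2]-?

6

The six octahedral sites form three mutually perpendicular trans pairs.
Working through the distinct placements yields 5 geometric isomers: F trans, SCN trans, NH3 trans; F trans, SCN cis, NH3 cis; F cis, SCN trans, NH3 cis; F cis, SCN cis, NH3 cis (chiral); F cis, SCN cis, NH3 trans.
One of these lacks any improper symmetry element and so occurs as an enantiomeric pair, giving 5 + 1 = 6 stereoisomers in total.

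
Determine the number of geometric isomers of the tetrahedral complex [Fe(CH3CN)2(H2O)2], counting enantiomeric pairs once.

1

All four vertices of a tetrahedron are equivalent and mutually adjacent, so cis/trans isomerism cannot arise.
Only one geometric arrangement is possible.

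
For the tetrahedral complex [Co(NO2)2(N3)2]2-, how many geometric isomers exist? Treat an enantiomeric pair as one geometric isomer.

Only one geometric arrangement is possible.

1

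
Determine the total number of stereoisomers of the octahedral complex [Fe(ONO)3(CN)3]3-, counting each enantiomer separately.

2

An octahedron has six vertices in three trans pairs; every non-trans pair is cis.
Systematic placement gives 2 geometric isomers: ONO mer; ONO fac.
Each arrangement has an internal mirror plane or centre of symmetry, so none is chiral.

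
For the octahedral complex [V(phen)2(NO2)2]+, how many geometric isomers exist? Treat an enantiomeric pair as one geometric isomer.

2

In an octahedral complex each vertex has one trans partner and four cis neighbours.
Each phen is bidentate and must span two cis positions.
Working through the distinct placements yields 2 geometric isomers: NO2 trans; NO2 cis (chiral).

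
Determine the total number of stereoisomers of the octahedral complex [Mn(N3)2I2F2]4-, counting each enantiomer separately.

There are 5 geometric isomers: N3 trans, I trans, F trans; N3 cis, I cis, F trans; N3 trans, I cis, F cis; N3 cis, I cis, F cis (chiral); N3 cis, I trans, F cis.
One of these lacks any improper symmetry element and so occurs as an enantiomeric pair, giving 5 + 1 = 6 stereoisomers in total.

6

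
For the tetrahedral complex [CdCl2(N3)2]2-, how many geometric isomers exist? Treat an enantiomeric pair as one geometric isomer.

1

All four vertices of a tetrahedron are equivalent and mutually adjacent, so cis/trans isomerism cannot arise.
Only one geometric arrangement is possible.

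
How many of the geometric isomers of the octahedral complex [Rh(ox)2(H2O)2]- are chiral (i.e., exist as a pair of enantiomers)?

An octahedron has six vertices in three trans pairs; every non-trans pair is cis.
Each ox is bidentate and must span two cis positions.
The distinct arrangements are (2 in all): H2O trans; H2O cis (chiral).
One of these lacks any improper symmetry element and so occurs as an enantiomeric pair, giving 2 + 1 = 3 stereoisomers in total.

1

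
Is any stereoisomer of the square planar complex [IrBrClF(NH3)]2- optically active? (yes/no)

In a square planar complex each vertex has one trans partner and two cis neighbours.
Systematic placement gives 3 geometric isomers: (Br/F trans, Cl/NH3 trans); (Br/NH3 trans, Cl/F trans); (Br/Cl trans, F/NH3 trans).
Each arrangement has an internal mirror plane or centre of symmetry, so none is chiral.

no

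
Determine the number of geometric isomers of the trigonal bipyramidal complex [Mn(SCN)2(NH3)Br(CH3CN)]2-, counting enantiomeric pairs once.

7

A trigonal bipyramid has two axial and three equatorial sites, which are chemically inequivalent.
Systematic enumeration (placing each ligand type in turn and discarding arrangements equivalent by rotation or reflection) gives 7 geometric isomers.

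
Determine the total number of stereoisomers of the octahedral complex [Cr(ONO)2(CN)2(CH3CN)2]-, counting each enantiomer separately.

The six octahedral sites form three mutually perpendicular trans pairs.
There are 5 geometric isomers: ONO trans, CN trans, CH3CN trans; ONO cis, CN cis, CH3CN trans; ONO trans, CN cis, CH3CN cis; ONO cis, CN cis, CH3CN cis (chiral); ONO cis, CN trans, CH3CN cis.
One of these lacks any improper symmetry element and so occurs as an enantiomeric pair, giving 5 + 1 = 6 stereoisomers in total.

6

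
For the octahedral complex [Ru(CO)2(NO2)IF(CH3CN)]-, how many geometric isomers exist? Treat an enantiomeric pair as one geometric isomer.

9

In an octahedral complex each vertex has one trans partner and four cis neighbours.
Systematic enumeration (placing each ligand type in turn and discarding arrangements equivalent by rotation or reflection) gives 9 geometric isomers.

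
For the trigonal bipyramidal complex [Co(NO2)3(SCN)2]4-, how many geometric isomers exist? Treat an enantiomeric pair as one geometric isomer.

3

There are 3 geometric isomers: SCN both equatorial; SCN one axial, one equatorial; SCN both axial.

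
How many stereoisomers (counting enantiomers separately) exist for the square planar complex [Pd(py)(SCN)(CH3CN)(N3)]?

Working through the distinct placements yields 3 geometric isomers: (CH3CN/SCN trans, N3/py trans); (CH3CN/py trans, N3/SCN trans); (CH3CN/N3 trans, SCN/py trans).
Each arrangement has an internal mirror plane or centre of symmetry, so none is chiral.

3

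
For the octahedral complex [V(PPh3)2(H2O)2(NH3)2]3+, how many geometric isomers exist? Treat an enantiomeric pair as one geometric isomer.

The six octahedral sites form three mutually perpendicular trans pairs.
Systematic placement gives 5 geometric isomers: PPh3 trans, H2O trans, NH3 trans; PPh3 cis, H2O trans, NH3 cis; PPh3 trans, H2O cis, NH3 cis; PPh3 cis, H2O cis, NH3 cis (chiral); PPh3 cis, H2O cis, NH3 trans.

5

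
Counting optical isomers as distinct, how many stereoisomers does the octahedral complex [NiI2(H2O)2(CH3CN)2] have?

6

There are 5 geometric isomers: I trans, H2O trans, CH3CN trans; I cis, H2O cis, CH3CN trans; I trans, H2O cis, CH3CN cis; I cis, H2O cis, CH3CN cis (chiral); I cis, H2O trans, CH3CN cis.
One of these lacks any improper symmetry element and so occurs as an enantiomeric pair, giving 5 + 1 = 6 stereoisomers in total.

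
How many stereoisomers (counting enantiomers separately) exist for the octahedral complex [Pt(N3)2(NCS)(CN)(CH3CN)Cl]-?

15

In an octahedral complex each vertex has one trans partner and four cis neighbours.
Exhaustive case analysis gives 9 geometric isomers.
Of these, 6 lack any improper symmetry element and so occur as enantiomeric pairs, giving 9 + 6 = 15 stereoisomers in total.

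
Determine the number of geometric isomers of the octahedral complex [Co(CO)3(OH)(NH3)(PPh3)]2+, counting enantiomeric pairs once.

An octahedron has six vertices in three trans pairs; every non-trans pair is cis.
Systematic placement gives 4 geometric isomers: CO mer (3 arrangements); CO fac (chiral).

4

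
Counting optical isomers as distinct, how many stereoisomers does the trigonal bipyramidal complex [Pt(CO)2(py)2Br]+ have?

A trigonal bipyramid has two axial and three equatorial sites, which are chemically inequivalent.
Systematic enumeration (placing each ligand type in turn and discarding arrangements equivalent by rotation or reflection) gives 5 geometric isomers.
One of these lacks any improper symmetry element and so occurs as an enantiomeric pair, giving 5 + 1 = 6 stereoisomers in total.

6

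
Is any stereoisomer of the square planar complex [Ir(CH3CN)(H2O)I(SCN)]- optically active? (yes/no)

A square has two trans pairs of vertices; adjacent vertices are cis.
There are 3 geometric isomers: (CH3CN/I trans, H2O/SCN trans); (CH3CN/SCN trans, H2O/I trans); (CH3CN/H2O trans, I/SCN trans).
Each arrangement has an internal mirror plane or centre of symmetry, so none is chiral.

no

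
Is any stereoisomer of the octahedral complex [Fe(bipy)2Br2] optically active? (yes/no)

yes

The six octahedral sites form three mutually perpendicular trans pairs.
Each bipy is bidentate and must span two cis positions.
Systematic placement gives 2 geometric isomers: Br trans; Br cis (chiral).
One of these lacks any improper symmetry element and so occurs as an enantiomeric pair, giving 2 + 1 = 3 stereoisomers in total.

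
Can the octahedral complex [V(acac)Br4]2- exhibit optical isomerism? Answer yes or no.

An octahedron has six vertices in three trans pairs; every non-trans pair is cis.
Each acac is bidentate and must span two cis positions.
Only one geometric arrangement is possible.

no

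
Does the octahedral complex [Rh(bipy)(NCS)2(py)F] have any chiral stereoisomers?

An octahedron has six vertices in three trans pairs; every non-trans pair is cis.
Each bipy is bidentate and must span two cis positions.
Systematic placement gives 4 geometric isomers: NCS cis (3 arrangements, 2 chiral); NCS trans.
Of these, 2 lack any improper symmetry element and so occur as enantiomeric pairs, giving 4 + 2 = 6 stereoisomers in total.

yes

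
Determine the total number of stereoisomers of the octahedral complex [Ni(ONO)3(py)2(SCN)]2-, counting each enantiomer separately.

3

Working through the distinct placements yields 3 geometric isomers: ONO mer, py trans; ONO mer, py cis; ONO fac, py cis.
Each arrangement has an internal mirror plane or centre of symmetry, so none is chiral.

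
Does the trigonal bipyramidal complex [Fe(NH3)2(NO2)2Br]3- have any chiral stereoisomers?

yes

In a trigonal bipyramid the two axial positions differ from the three equatorial ones.
Systematic enumeration (placing each ligand type in turn and discarding arrangements equivalent by rotation or reflection) gives 5 geometric isomers.
One of these lacks any improper symmetry element and so occurs as an enantiomeric pair, giving 5 + 1 = 6 stereoisomers in total.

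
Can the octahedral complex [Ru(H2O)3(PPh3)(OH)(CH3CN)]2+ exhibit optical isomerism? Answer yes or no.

yes

There are 4 geometric isomers: H2O mer (3 arrangements); H2O fac (chiral).
One of these lacks any improper symmetry element and so occurs as an enantiomeric pair, giving 4 + 1 = 5 stereoisomers in total.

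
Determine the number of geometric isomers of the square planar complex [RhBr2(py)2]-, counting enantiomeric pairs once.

In a square planar complex each vertex has one trans partner and two cis neighbours.
There are 2 geometric isomers: Br cis; Br trans.

2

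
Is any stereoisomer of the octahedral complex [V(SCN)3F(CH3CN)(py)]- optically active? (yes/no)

Working through the distinct placements yields 4 geometric isomers: SCN mer (3 arrangements); SCN fac (chiral).
One of these lacks any improper symmetry element and so occurs as an enantiomeric pair, giving 4 + 1 = 5 stereoisomers in total.

yes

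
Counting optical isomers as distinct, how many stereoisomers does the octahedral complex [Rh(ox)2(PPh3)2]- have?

3

The six octahedral sites form three mutually perpendicular trans pairs.
Each ox is bidentate and must span two cis positions.
The distinct arrangements are (2 in all): PPh3 trans; PPh3 cis (chiral).
One of these lacks any improper symmetry element and so occurs as an enantiomeric pair, giving 2 + 1 = 3 stereoisomers in total.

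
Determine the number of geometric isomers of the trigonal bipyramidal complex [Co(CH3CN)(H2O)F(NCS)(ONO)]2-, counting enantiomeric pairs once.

10

In a trigonal bipyramid the two axial positions differ from the three equatorial ones.
Systematic enumeration (placing each ligand type in turn and discarding arrangements equivalent by rotation or reflection) gives 10 geometric isomers.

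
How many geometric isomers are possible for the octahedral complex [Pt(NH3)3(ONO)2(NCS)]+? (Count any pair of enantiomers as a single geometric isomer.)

The six octahedral sites form three mutually perpendicular trans pairs.
There are 3 geometric isomers: NH3 mer, ONO trans; NH3 fac, ONO cis; NH3 mer, ONO cis.

3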